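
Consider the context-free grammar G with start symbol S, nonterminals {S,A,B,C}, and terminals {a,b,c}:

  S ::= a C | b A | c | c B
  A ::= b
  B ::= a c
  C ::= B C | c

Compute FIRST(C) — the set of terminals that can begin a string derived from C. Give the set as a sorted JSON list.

Compute FIRST by fixpoint:
pass 1:
  A via A→b: +{b}
  B via B→a c: +{a}
  C via C→B C: +{a}
  C via C→c: +{c}
  S via S→a C: +{a}
  S via S→b A: +{b}
  S via S→c: +{c}
  S: {a,b,c}  A: {b}  B: {a}  C: {a,c}
pass 2: (stable)
  S: {a,b,c}  A: {b}  B: {a}  C: {a,c}

FIRST(C) = ["a", "c"]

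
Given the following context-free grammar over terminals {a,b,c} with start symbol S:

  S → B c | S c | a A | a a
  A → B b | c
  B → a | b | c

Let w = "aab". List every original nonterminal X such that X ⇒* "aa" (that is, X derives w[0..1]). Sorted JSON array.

Convert to CNF:
  S -> B T1 | S T1 | T2 A | T2 T2
  A -> B T0 | c
  B -> a | b | c
  T0 -> b
  T1 -> c
  T2 -> a

CYK fill — only the sub-triangle for w[0..1]:
  T[0,0] 'a' = {B,T2}  orig:{B}
  T[1,1] 'a' = {B,T2}  orig:{B}
  T[0,1] 'aa' = {S}

Original NTs in T[0,1] deriving "aa": ["S"]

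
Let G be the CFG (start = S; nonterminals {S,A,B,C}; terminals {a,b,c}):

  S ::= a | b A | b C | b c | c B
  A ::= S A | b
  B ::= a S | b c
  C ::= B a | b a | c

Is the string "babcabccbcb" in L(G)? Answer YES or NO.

Convert to CNF:
  S -> T1 A | T1 C | T1 T2 | T2 B | a
  A -> S A | b
  B -> T0 S | T1 T2
  C -> B T0 | T1 T0 | c
  T0 -> a
  T1 -> b
  T2 -> c

Fill CYK table bottom-up:
  cell(0,0) b: {A,T1}  orig:{A}
  cell(1,1) a: {S,T0}  orig:{S}
  cell(2,2) b: {A,T1}  orig:{A}
  cell(3,3) c: {C,T2}  orig:{C}
  cell(4,4) a: {S,T0}  orig:{S}
  cell(5,5) b: {A,T1}  orig:{A}
  cell(6,6) c: {C,T2}  orig:{C}
  cell(7,7) c: {C,T2}  orig:{C}
  cell(8,8) b: {A,T1}  orig:{A}
  cell(9,9) c: {C,T2}  orig:{C}
  cell(10,10) b: {A,T1}  orig:{A}
  cell(0,1) ba: {C}
  cell(1,2) ab: {A}
  cell(2,3) bc: {B,S}
  cell(3,4) ca: ∅
  cell(4,5) ab: {A}
  cell(5,6) bc: {B,S}
  cell(6,7) cc: ∅
  cell(7,8) cb: ∅
  cell(8,9) bc: {B,S}
  cell(9,10) cb: ∅
  cell(0,2) bab: {S}
  cell(1,3) abc: {B}
  cell(2,4) bca: {C}
  cell(3,5) cab: ∅
  cell(4,6) abc: {B}
  cell(5,7) bcc: ∅
  cell(6,8) ccb: ∅
  cell(7,9) cbc: {S}
  cell(8,10) bcb: {A}
  cell(0,3) babc: ∅
  cell(1,4) abca: {C}
  cell(2,5) bcab: {A}
  cell(3,6) cabc: {S}
  cell(4,7) abcc: ∅
  cell(5,8) bccb: ∅
  cell(6,9) ccbc: ∅
  cell(7,10) cbcb: {A}
  cell(0,4) babca: {S}
  cell(1,5) abcab: {A}
  cell(2,6) bcabc: ∅
  cell(3,7) cabcc: ∅
  cell(4,8) abccb: ∅
  cell(5,9) bccbc: ∅
  cell(6,10) ccbcb: ∅
  cell(0,5) babcab: {A,S}
  cell(1,6) abcabc: ∅
  cell(2,7) bcabcc: ∅
  cell(3,8) cabccb: ∅
  cell(4,9) abccbc: ∅
  cell(5,10) bccbcb: {A}
  cell(0,6) babcabc: ∅
  cell(1,7) abcabcc: ∅
  cell(2,8) bcabccb: ∅
  cell(3,9) cabccbc: ∅
  cell(4,10) abccbcb: {A}
  cell(0,7) babcabcc: ∅
  cell(1,8) abcabccb: ∅
  cell(2,9) bcabccbc: ∅
  cell(3,10) cabccbcb: {A}
  cell(0,8) babcabccb: ∅
  cell(1,9) abcabccbc: ∅
  cell(2,10) bcabccbcb: {A,S}
  cell(0,9) babcabccbc: ∅
  cell(1,10) abcabccbcb: {A,B}
  cell(0,10) babcabccbcb: {A,S}

S ∈ T[0,10] ⇒ YES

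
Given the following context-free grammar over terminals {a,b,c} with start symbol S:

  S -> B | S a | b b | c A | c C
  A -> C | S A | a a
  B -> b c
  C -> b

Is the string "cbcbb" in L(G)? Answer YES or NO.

Convert to CNF:
  S -> S T0 | T1 T1 | T1 T2 | T2 A | T2 C
  A -> S A | T0 T0 | b
  B -> T1 T2
  C -> b
  T0 -> a
  T1 -> b
  T2 -> c

Fill CYK table bottom-up:
  cell(0,0) c: {T2}  orig:{}
  cell(1,1) b: {A,C,T1}  orig:{A,C}
  cell(2,2) c: {T2}  orig:{}
  cell(3,3) b: {A,C,T1}  orig:{A,C}
  cell(4,4) b: {A,C,T1}  orig:{A,C}
  cell(0,1) cb: {S}
  cell(1,2) bc: {B,S}
  cell(2,3) cb: {S}
  cell(3,4) bb: {S}
  cell(0,2) cbc: ∅
  cell(1,3) bcb: {A}
  cell(2,4) cbb: {A}
  cell(0,3) cbcb: {S}
  cell(1,4) bcbb: ∅
  cell(0,4) cbcbb: {A}

S ∉ T[0,4] ⇒ NO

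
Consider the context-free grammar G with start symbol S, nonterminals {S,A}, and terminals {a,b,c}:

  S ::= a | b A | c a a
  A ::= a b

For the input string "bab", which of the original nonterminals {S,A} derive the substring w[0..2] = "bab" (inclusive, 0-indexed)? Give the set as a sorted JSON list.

Convert to CNF:
  S -> T1 A | T2 X3 | a
  A -> T0 T1
  T0 -> a
  T1 -> b
  T2 -> c
  X3 -> T0 T0

Fill CYK table bottom-up — only the sub-triangle for w[0..2]:
  cell(0,0) b: {T1}  orig:{}
  cell(1,1) a: {S,T0}  orig:{S}
  cell(2,2) b: {T1}  orig:{}
  cell(0,1) ba: ∅
  cell(1,2) ab: {A}
  cell(0,2) bab: {S}

Original NTs in T[0,2] deriving "bab": ["S"]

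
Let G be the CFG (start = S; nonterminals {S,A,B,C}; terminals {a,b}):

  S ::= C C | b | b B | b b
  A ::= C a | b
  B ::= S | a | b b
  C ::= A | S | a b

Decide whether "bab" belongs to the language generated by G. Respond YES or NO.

Convert to CNF:
  S -> C C | T1 B | T1 T1 | b
  A -> C T0 | b
  B -> C C | T1 B | T1 T1 | a | b
  C -> C C | C T0 | T0 T1 | T1 B | T1 T1 | b
  T0 -> a
  T1 -> b

CYK table (by increasing span):
  [0..0]={A,B,C,S,T1}  "b"  orig:{A,B,C,S}
  [1..1]={B,T0}  "a"  orig:{B}
  [2..2]={A,B,C,S,T1}  "b"  orig:{A,B,C,S}
  [0..1]={A,B,C,S}  "ba"
  [1..2]={C}  "ab"
  [0..2]={B,C,S}  "bab"

S ∈ T[0,2] ⇒ YES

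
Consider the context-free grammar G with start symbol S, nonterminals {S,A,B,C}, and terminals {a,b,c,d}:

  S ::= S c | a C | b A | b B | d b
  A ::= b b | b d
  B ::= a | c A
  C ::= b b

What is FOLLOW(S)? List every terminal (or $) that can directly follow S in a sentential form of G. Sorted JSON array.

Compute FIRST by fixpoint:
pass 1:
  A via A→b b: +{b}
  B via B→a: +{a}
  B via B→c A: +{c}
  C via C→b b: +{b}
  S via S→a C: +{a}
  S via S→b A: +{b}
  S via S→d b: +{d}
  S: {a,b,d}  A: {b}  B: {a,c}  C: {b}
pass 2: (no change)
  S: {a,b,d}  A: {b}  B: {a,c}  C: {b}

FOLLOW sets:
FOLLOW(S) := {$}
iter 1:
  S→S c: FOLLOW(S) ⊇ FIRST(c) = {c}; new: +{c}
  S→a C: FOLLOW(C) ⊇ FOLLOW(S) ⊇ {$,c}; new: +{$,c}
  S→b A: FOLLOW(A) ⊇ FOLLOW(S) ⊇ {$,c}; new: +{$,c}
  S→b B: FOLLOW(B) ⊇ FOLLOW(S) ⊇ {$,c}; new: +{$,c}
  FOLLOW(S)={$,c}  FOLLOW(A)={$,c}  FOLLOW(B)={$,c}  FOLLOW(C)={$,c}
iter 2: (stable)
  FOLLOW(S)={$,c}  FOLLOW(A)={$,c}  FOLLOW(B)={$,c}  FOLLOW(C)={$,c}

FOLLOW(S) = ["$", "c"]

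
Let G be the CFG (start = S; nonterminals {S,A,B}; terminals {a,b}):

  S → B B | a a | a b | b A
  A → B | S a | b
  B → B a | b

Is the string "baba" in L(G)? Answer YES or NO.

Convert to CNF:
  S -> B B | T0 T0 | T0 T1 | T1 A
  A -> B T0 | S T0 | b
  B -> B T0 | b
  T0 -> a
  T1 -> b

Fill CYK table bottom-up:
  cell(0,0) b: {A,B,T1}  orig:{A,B}
  cell(1,1) a: {T0}  orig:{}
  cell(2,2) b: {A,B,T1}  orig:{A,B}
  cell(3,3) a: {T0}  orig:{}
  cell(0,1) ba: {A,B}
  cell(1,2) ab: {S}
  cell(2,3) ba: {A,B}
  cell(0,2) bab: {S}
  cell(1,3) aba: {A}
  cell(0,3) baba: {A,S}

S ∈ T[0,3] ⇒ YES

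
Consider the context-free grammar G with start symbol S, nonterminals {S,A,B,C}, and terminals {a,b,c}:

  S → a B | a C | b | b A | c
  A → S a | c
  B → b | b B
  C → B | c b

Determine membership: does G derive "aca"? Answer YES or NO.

Convert to CNF:
  S -> T0 B | T0 C | T1 A | b | c
  A -> S T0 | c
  B -> T1 B | b
  C -> T1 B | T2 T1 | b
  T0 -> a
  T1 -> b
  T2 -> c

CYK table (by increasing span):
  T[0,0] 'a' = {T0}  orig:{}
  T[1,1] 'c' = {A,S,T2}  orig:{A,S}
  T[2,2] 'a' = {T0}  orig:{}
  T[0,1] 'ac' = ∅
  T[1,2] 'ca' = {A}
  T[0,2] 'aca' = ∅

S ∉ T[0,2] ⇒ NO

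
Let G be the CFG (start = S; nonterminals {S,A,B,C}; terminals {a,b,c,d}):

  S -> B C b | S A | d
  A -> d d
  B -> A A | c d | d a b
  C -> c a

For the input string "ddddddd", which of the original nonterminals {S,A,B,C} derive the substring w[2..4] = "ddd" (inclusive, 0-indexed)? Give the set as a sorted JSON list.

Convert to CNF:
  S -> B X5 | S A | d
  A -> T0 T0
  B -> A A | T0 X4 | T1 T0
  C -> T1 T2
  T0 -> d
  T1 -> c
  T2 -> a
  T3 -> b
  X4 -> T2 T3
  X5 -> C T3

CYK table (by increasing span) — only the sub-triangle for w[2..4]:
  cell(2,2) d: {S,T0}  orig:{S}
  cell(3,3) d: {S,T0}  orig:{S}
  cell(4,4) d: {S,T0}  orig:{S}
  cell(2,3) dd: {A}
  cell(3,4) dd: {A}
  cell(2,4) ddd: {S}

Original NTs in T[2,4] deriving "ddd": ["S"]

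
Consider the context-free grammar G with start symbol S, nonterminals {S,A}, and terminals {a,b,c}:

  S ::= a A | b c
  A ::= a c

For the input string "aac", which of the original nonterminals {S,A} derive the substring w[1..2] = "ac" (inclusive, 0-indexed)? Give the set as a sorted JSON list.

CNF form of G:
  S -> T0 A | T2 T1
  A -> T0 T1
  T0 -> a
  T1 -> c
  T2 -> b

CYK table (by increasing span) — only the sub-triangle for w[1..2]:
  [1..1]={T0}  "a"  orig:{}
  [2..2]={T1}  "c"  orig:{}
  [1..2]={A}  "ac"

Original NTs in T[1,2] deriving "ac": ["A"]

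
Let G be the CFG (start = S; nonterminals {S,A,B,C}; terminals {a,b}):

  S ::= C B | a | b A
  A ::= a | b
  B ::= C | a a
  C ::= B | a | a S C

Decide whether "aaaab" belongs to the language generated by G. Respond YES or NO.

Convert to CNF:
  S -> C B | T1 A | a
  A -> a | b
  B -> T0 T0 | T0 X2 | a
  C -> T0 T0 | T0 X3 | a
  T0 -> a
  T1 -> b
  X2 -> S C
  X3 -> S C

CYK table (by increasing span):
  cell(0,0) a: {A,B,C,S,T0}  orig:{A,B,C,S}
  cell(1,1) a: {A,B,C,S,T0}  orig:{A,B,C,S}
  cell(2,2) a: {A,B,C,S,T0}  orig:{A,B,C,S}
  cell(3,3) a: {A,B,C,S,T0}  orig:{A,B,C,S}
  cell(4,4) b: {A,T1}  orig:{A}
  cell(0,1) aa: {B,C,S,X2,X3}  orig:{B,C,S}
  cell(1,2) aa: {B,C,S,X2,X3}  orig:{B,C,S}
  cell(2,3) aa: {B,C,S,X2,X3}  orig:{B,C,S}
  cell(3,4) ab: ∅
  cell(0,2) aaa: {B,C,S,X2,X3}  orig:{B,C,S}
  cell(1,3) aaa: {B,C,S,X2,X3}  orig:{B,C,S}
  cell(2,4) aab: ∅
  cell(0,3) aaaa: {B,C,S,X2,X3}  orig:{B,C,S}
  cell(1,4) aaab: ∅
  cell(0,4) aaaab: ∅

S ∉ T[0,4] ⇒ NO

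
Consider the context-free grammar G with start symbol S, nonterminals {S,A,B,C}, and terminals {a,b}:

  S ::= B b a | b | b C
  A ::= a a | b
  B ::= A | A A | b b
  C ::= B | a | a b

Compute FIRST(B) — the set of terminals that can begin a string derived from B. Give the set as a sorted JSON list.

FIRST sets, iterate to fixpoint:
round 1:
  A via A→a a: +{a}
  A via A→b: +{b}
  B via B→A: +{a,b}
  C via C→B: +{a,b}
  S via S→B b a: +{a,b}
  S: {a,b}  A: {a,b}  B: {a,b}  C: {a,b}
round 2: (no change)
  S: {a,b}  A: {a,b}  B: {a,b}  C: {a,b}

FIRST(B) = ["a", "b"]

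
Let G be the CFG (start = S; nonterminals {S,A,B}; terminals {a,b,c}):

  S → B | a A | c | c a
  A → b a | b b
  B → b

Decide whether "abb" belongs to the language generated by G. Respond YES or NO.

Convert to CNF:
  S -> T1 A | T2 T1 | b | c
  A -> T0 T0 | T0 T1
  B -> b
  T0 -> b
  T1 -> a
  T2 -> c

CYK table (by increasing span):
  T[0,0] 'a' = {T1}  orig:{}
  T[1,1] 'b' = {B,S,T0}  orig:{B,S}
  T[2,2] 'b' = {B,S,T0}  orig:{B,S}
  T[0,1] 'ab' = ∅
  T[1,2] 'bb' = {A}
  T[0,2] 'abb' = {S}

S ∈ T[0,2] ⇒ YES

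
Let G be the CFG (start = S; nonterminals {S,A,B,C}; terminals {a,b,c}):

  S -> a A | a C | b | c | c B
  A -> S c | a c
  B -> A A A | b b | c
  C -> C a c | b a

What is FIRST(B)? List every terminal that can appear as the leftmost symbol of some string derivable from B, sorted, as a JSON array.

FIRST sets, iterate to fixpoint:
iter 1:
  A via A→a c: +{a}
  B via B→A A A: +{a}
  B via B→b b: +{b}
  B via B→c: +{c}
  C via C→b a: +{b}
  S via S→a A: +{a}
  S via S→b: +{b}
  S via S→c: +{c}
  FIRST(S)={a,b,c}  FIRST(A)={a}  FIRST(B)={a,b,c}  FIRST(C)={b}
iter 2:
  A via A→S c: +{b,c}
  FIRST(S)={a,b,c}  FIRST(A)={a,b,c}  FIRST(B)={a,b,c}  FIRST(C)={b}
iter 3: (no change)
  FIRST(S)={a,b,c}  FIRST(A)={a,b,c}  FIRST(B)={a,b,c}  FIRST(C)={b}

FIRST(B) = ["a", "b", "c"]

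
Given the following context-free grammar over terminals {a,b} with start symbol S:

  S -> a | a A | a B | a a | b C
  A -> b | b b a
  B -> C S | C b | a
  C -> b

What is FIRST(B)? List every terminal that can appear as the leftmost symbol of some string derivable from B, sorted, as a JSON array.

FIRST sets, iterate to fixpoint:
iter 1:
  A via A→b: +{b}
  B via B→a: +{a}
  C via C→b: +{b}
  S via S→a: +{a}
  S via S→b C: +{b}
  FIRST(S)={a,b}  FIRST(A)={b}  FIRST(B)={a}  FIRST(C)={b}
iter 2:
  B via B→C S: +{b}
  FIRST(S)={a,b}  FIRST(A)={b}  FIRST(B)={a,b}  FIRST(C)={b}
iter 3: — fixpoint
  FIRST(S)={a,b}  FIRST(A)={b}  FIRST(B)={a,b}  FIRST(C)={b}

FIRST(B) = ["a", "b"]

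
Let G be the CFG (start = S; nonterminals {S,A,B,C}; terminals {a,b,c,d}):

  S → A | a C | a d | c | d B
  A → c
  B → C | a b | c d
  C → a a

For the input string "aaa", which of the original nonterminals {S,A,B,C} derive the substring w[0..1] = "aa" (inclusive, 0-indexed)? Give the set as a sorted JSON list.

Convert to CNF:
  S -> T0 C | T0 T3 | T3 B | c
  A -> c
  B -> T0 T0 | T0 T1 | T2 T3
  C -> T0 T0
  T0 -> a
  T1 -> b
  T2 -> c
  T3 -> d

CYK table (by increasing span) — only the sub-triangle for w[0..1]:
  T[0,0] 'a' = {T0}  orig:{}
  T[1,1] 'a' = {T0}  orig:{}
  T[0,1] 'aa' = {B,C}

Original NTs in T[0,1] deriving "aa": ["B", "C"]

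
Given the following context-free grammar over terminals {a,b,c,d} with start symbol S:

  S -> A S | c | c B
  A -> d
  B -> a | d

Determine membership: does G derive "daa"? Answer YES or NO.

Convert to CNF:
  S -> A S | T0 B | c
  A -> d
  B -> a | d
  T0 -> c

CYK fill:
  cell(0,0) d: {A,B}
  cell(1,1) a: {B}
  cell(2,2) a: {B}
  cell(0,1) da: ∅
  cell(1,2) aa: ∅
  cell(0,2) daa: ∅

S ∉ T[0,2] ⇒ NO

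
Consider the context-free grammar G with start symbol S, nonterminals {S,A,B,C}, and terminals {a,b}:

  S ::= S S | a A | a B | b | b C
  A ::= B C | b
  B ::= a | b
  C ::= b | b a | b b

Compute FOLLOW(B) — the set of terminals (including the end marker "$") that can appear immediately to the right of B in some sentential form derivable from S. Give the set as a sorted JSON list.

FIRST iteration:
[1]
  A via A→b: +{b}
  B via B→a: +{a}
  B via B→b: +{b}
  C via C→b: +{b}
  S via S→a A: +{a}
  S via S→b: +{b}
  FIRST(S)={a,b}  FIRST(A)={b}  FIRST(B)={a,b}  FIRST(C)={b}
[2]
  A via A→B C: +{a}
  FIRST(S)={a,b}  FIRST(A)={a,b}  FIRST(B)={a,b}  FIRST(C)={b}
[3] — fixpoint
  FIRST(S)={a,b}  FIRST(A)={a,b}  FIRST(B)={a,b}  FIRST(C)={b}

FOLLOW iteration:
FOLLOW(S) := {$}
iter 1:
  A→B C: FOLLOW(B) ⊇ FIRST(C) = {b}; new: +{b}
  S→S S: FOLLOW(S) ⊇ FIRST(S) = {a,b}; new: +{a,b}
  S→a A: FOLLOW(A) ⊇ FOLLOW(S) ⊇ {$,a,b}; new: +{$,a,b}
  S→a B: FOLLOW(B) ⊇ FOLLOW(S) ⊇ {$,a,b}; new: +{$,a}
  S→b C: FOLLOW(C) ⊇ FOLLOW(S) ⊇ {$,a,b}; new: +{$,a,b}
  FOLLOW[S]={$,a,b}  FOLLOW[A]={$,a,b}  FOLLOW[B]={$,a,b}  FOLLOW[C]={$,a,b}
iter 2: done
  FOLLOW[S]={$,a,b}  FOLLOW[A]={$,a,b}  FOLLOW[B]={$,a,b}  FOLLOW[C]={$,a,b}

FOLLOW(B) = ["$", "a", "b"]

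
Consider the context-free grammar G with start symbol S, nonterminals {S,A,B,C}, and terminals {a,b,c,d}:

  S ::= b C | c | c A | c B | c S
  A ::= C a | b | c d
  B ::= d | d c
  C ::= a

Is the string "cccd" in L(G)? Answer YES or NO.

Convert to CNF:
  S -> T1 A | T1 B | T1 S | T3 C | c
  A -> C T0 | T1 T2 | b
  B -> T2 T1 | d
  C -> a
  T0 -> a
  T1 -> c
  T2 -> d
  T3 -> b

CYK fill:
  T[0,0] 'c' = {S,T1}  orig:{S}
  T[1,1] 'c' = {S,T1}  orig:{S}
  T[2,2] 'c' = {S,T1}  orig:{S}
  T[3,3] 'd' = {B,T2}  orig:{B}
  T[0,1] 'cc' = {S}
  T[1,2] 'cc' = {S}
  T[2,3] 'cd' = {A,S}
  T[0,2] 'ccc' = {S}
  T[1,3] 'ccd' = {S}
  T[0,3] 'cccd' = {S}

S ∈ T[0,3] ⇒ YES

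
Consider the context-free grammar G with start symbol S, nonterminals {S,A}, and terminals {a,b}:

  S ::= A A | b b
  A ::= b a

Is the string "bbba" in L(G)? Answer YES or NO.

CNF form of G:
  S -> A A | T0 T0
  A -> T0 T1
  T0 -> b
  T1 -> a

CYK fill:
  cell(0,0) b: {T0}  orig:{}
  cell(1,1) b: {T0}  orig:{}
  cell(2,2) b: {T0}  orig:{}
  cell(3,3) a: {T1}  orig:{}
  cell(0,1) bb: {S}
  cell(1,2) bb: {S}
  cell(2,3) ba: {A}
  cell(0,2) bbb: ∅
  cell(1,3) bba: ∅
  cell(0,3) bbba: ∅

S ∉ T[0,3] ⇒ NO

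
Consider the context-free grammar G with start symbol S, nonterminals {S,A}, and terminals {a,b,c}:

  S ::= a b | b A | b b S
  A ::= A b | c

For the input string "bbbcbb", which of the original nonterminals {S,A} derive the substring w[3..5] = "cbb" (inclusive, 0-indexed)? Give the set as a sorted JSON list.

CNF form of G:
  S -> T0 A | T0 X2 | T1 T0
  A -> A T0 | c
  T0 -> b
  T1 -> a
  X2 -> T0 S

CYK fill — only the sub-triangle for w[3..5]:
  T[3,3] 'c' = {A}
  T[4,4] 'b' = {T0}  orig:{}
  T[5,5] 'b' = {T0}  orig:{}
  T[3,4] 'cb' = {A}
  T[4,5] 'bb' = ∅
  T[3,5] 'cbb' = {A}

Original NTs in T[3,5] deriving "cbb": ["A"]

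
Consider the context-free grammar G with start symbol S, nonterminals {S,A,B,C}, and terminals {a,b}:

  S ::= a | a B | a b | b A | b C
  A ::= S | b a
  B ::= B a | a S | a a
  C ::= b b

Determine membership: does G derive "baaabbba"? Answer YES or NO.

CNF form of G:
  S -> T0 B | T0 T1 | T1 A | T1 C | a
  A -> T0 B | T0 T1 | T1 A | T1 C | T1 T0 | a
  B -> B T0 | T0 S | T0 T0
  C -> T1 T1
  T0 -> a
  T1 -> b

Fill CYK table bottom-up:
  cell(0,0) b: {T1}  orig:{}
  cell(1,1) a: {A,S,T0}  orig:{A,S}
  cell(2,2) a: {A,S,T0}  orig:{A,S}
  cell(3,3) a: {A,S,T0}  orig:{A,S}
  cell(4,4) b: {T1}  orig:{}
  cell(5,5) b: {T1}  orig:{}
  cell(6,6) b: {T1}  orig:{}
  cell(7,7) a: {A,S,T0}  orig:{A,S}
  cell(0,1) ba: {A,S}
  cell(1,2) aa: {B}
  cell(2,3) aa: {B}
  cell(3,4) ab: {A,S}
  cell(4,5) bb: {C}
  cell(5,6) bb: {C}
  cell(6,7) ba: {A,S}
  cell(0,2) baa: ∅
  cell(1,3) aaa: {A,B,S}
  cell(2,4) aab: {B}
  cell(3,5) abb: ∅
  cell(4,6) bbb: {A,S}
  cell(5,7) bba: {A,S}
  cell(0,3) baaa: {A,S}
  cell(1,4) aaab: {A,S}
  cell(2,5) aabb: ∅
  cell(3,6) abbb: {B}
  cell(4,7) bbba: {A,S}
  cell(0,4) baaab: {A,S}
  cell(1,5) aaabb: ∅
  cell(2,6) aabbb: {A,S}
  cell(3,7) abbba: {B}
  cell(0,5) baaabb: ∅
  cell(1,6) aaabbb: {B}
  cell(2,7) aabbba: {A,S}
  cell(0,6) baaabbb: ∅
  cell(1,7) aaabbba: {B}
  cell(0,7) baaabbba: ∅

S ∉ T[0,7] ⇒ NO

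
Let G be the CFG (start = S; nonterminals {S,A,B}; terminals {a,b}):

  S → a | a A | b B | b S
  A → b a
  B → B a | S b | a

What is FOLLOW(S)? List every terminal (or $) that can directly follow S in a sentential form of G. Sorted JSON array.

Compute FIRST by fixpoint:
pass 1:
  A via A→b a: +{b}
  B via B→a: +{a}
  S via S→a: +{a}
  S via S→b B: +{b}
  S: {a,b}  A: {b}  B: {a}
pass 2:
  B via B→S b: +{b}
  S: {a,b}  A: {b}  B: {a,b}
pass 3: (stable)
  S: {a,b}  A: {b}  B: {a,b}

FOLLOW sets:
initialize: $ ∈ FOLLOW(S)
pass 1:
  B→B a: FOLLOW(B) ⊇ FIRST(a) = {a}; new: +{a}
  B→S b: FOLLOW(S) ⊇ FIRST(b) = {b}; new: +{b}
  S→a A: FOLLOW(A) ⊇ FOLLOW(S) ⊇ {$,b}; new: +{$,b}
  S→b B: FOLLOW(B) ⊇ FOLLOW(S) ⊇ {$,b}; new: +{$,b}
  FOLLOW(S)={$,b}  FOLLOW(A)={$,b}  FOLLOW(B)={$,a,b}
pass 2: (no change)
  FOLLOW(S)={$,b}  FOLLOW(A)={$,b}  FOLLOW(B)={$,a,b}

FOLLOW(S) = ["$", "b"]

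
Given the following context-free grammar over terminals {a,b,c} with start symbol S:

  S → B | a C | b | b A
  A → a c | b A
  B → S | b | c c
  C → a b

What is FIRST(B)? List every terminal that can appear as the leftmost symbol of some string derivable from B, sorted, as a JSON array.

FIRST sets, iterate to fixpoint:
pass 1:
  A via A→a c: +{a}
  A via A→b A: +{b}
  B via B→b: +{b}
  B via B→c c: +{c}
  C via C→a b: +{a}
  S via S→B: +{b,c}
  S via S→a C: +{a}
  FIRST(S)={a,b,c}  FIRST(A)={a,b}  FIRST(B)={b,c}  FIRST(C)={a}
pass 2:
  B via B→S: +{a}
  FIRST(S)={a,b,c}  FIRST(A)={a,b}  FIRST(B)={a,b,c}  FIRST(C)={a}
pass 3: (stable)
  FIRST(S)={a,b,c}  FIRST(A)={a,b}  FIRST(B)={a,b,c}  FIRST(C)={a}

FIRST(B) = ["a", "b", "c"]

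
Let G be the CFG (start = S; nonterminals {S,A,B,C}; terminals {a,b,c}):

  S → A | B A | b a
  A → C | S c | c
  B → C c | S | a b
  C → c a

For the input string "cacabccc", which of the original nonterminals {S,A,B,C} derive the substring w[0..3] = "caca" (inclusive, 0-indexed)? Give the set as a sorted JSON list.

CNF form of G:
  S -> B A | S T0 | T0 T1 | T2 T1 | c
  A -> S T0 | T0 T1 | c
  B -> B A | C T0 | S T0 | T0 T1 | T1 T2 | T2 T1 | c
  C -> T0 T1
  T0 -> c
  T1 -> a
  T2 -> b

CYK fill (cells [i..j] with 0 ≤ i ≤ j ≤ 3 only):
  [0..0]={A,B,S,T0}  "c"  orig:{A,B,S}
  [1..1]={T1}  "a"  orig:{}
  [2..2]={A,B,S,T0}  "c"  orig:{A,B,S}
  [3..3]={T1}  "a"  orig:{}
  [0..1]={A,B,C,S}  "ca"
  [1..2]=∅  "ac"
  [2..3]={A,B,C,S}  "ca"
  [0..2]={A,B,S}  "cac"
  [1..3]=∅  "aca"
  [0..3]={B,S}  "caca"

Original NTs in T[0,3] deriving "caca": ["B", "S"]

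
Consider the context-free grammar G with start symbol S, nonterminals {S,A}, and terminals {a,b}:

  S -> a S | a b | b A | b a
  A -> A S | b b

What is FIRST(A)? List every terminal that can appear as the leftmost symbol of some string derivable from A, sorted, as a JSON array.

FIRST iteration:
round 1:
  A via A→b b: +{b}
  S via S→a S: +{a}
  S via S→b A: +{b}
  S: {a,b}  A: {b}
round 2: — fixpoint
  S: {a,b}  A: {b}

FIRST(A) = ["b"]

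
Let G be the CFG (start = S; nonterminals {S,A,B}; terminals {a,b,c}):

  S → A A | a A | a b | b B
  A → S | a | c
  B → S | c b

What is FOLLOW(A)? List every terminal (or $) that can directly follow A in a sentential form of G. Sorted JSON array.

Compute FIRST by fixpoint:
[1]
  A via A→a: +{a}
  A via A→c: +{c}
  B via B→c b: +{c}
  S via S→A A: +{a,c}
  S via S→b B: +{b}
  FIRST[S]={a,b,c}  FIRST[A]={a,c}  FIRST[B]={c}
[2]
  A via A→S: +{b}
  B via B→S: +{a,b}
  FIRST[S]={a,b,c}  FIRST[A]={a,b,c}  FIRST[B]={a,b,c}
[3] — fixpoint
  FIRST[S]={a,b,c}  FIRST[A]={a,b,c}  FIRST[B]={a,b,c}

FOLLOW iteration:
seed FOLLOW(S) with $
iter 1:
  S→A A: FOLLOW(A) ⊇ FIRST(A) = {a,b,c}; new: +{a,b,c}
  S→A A: FOLLOW(A) ⊇ FOLLOW(S) ⊇ {$}; new: +{$}
  S→b B: FOLLOW(B) ⊇ FOLLOW(S) ⊇ {$}; new: +{$}
  FOLLOW(S)={$}  FOLLOW(A)={$,a,b,c}  FOLLOW(B)={$}
iter 2:
  A→S: FOLLOW(S) ⊇ FOLLOW(A) ⊇ {$,a,b,c}; new: +{a,b,c}
  S→b B: FOLLOW(B) ⊇ FOLLOW(S) ⊇ {$,a,b,c}; new: +{a,b,c}
  FOLLOW(S)={$,a,b,c}  FOLLOW(A)={$,a,b,c}  FOLLOW(B)={$,a,b,c}
iter 3: (no change)
  FOLLOW(S)={$,a,b,c}  FOLLOW(A)={$,a,b,c}  FOLLOW(B)={$,a,b,c}

FOLLOW(A) = ["$", "a", "b", "c"]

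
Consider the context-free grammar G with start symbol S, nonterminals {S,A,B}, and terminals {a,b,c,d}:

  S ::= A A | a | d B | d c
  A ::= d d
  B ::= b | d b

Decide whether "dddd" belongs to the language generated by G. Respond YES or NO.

Convert to CNF:
  S -> A A | T0 B | T0 T2 | a
  A -> T0 T0
  B -> T0 T1 | b
  T0 -> d
  T1 -> b
  T2 -> c

CYK table (by increasing span):
  [0..0]={T0}  "d"  orig:{}
  [1..1]={T0}  "d"  orig:{}
  [2..2]={T0}  "d"  orig:{}
  [3..3]={T0}  "d"  orig:{}
  [0..1]={A}  "dd"
  [1..2]={A}  "dd"
  [2..3]={A}  "dd"
  [0..2]=∅  "ddd"
  [1..3]=∅  "ddd"
  [0..3]={S}  "dddd"

S ∈ T[0,3] ⇒ YES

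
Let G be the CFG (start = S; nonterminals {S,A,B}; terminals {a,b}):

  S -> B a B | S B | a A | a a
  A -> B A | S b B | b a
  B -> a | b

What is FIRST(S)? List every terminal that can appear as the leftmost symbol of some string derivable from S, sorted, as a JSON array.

FIRST sets, iterate to fixpoint:
round 1:
  A via A→b a: +{b}
  B via B→a: +{a}
  B via B→b: +{b}
  S via S→B a B: +{a,b}
  FIRST(S)={a,b}  FIRST(A)={b}  FIRST(B)={a,b}
round 2:
  A via A→B A: +{a}
  FIRST(S)={a,b}  FIRST(A)={a,b}  FIRST(B)={a,b}
round 3: done
  FIRST(S)={a,b}  FIRST(A)={a,b}  FIRST(B)={a,b}

FIRST(S) = ["a", "b"]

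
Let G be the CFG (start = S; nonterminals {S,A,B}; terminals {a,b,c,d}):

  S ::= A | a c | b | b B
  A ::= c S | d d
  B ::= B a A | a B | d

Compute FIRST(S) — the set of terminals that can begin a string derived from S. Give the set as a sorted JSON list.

FIRST sets, iterate to fixpoint:
[1]
  A via A→c S: +{c}
  A via A→d d: +{d}
  B via B→a B: +{a}
  B via B→d: +{d}
  S via S→A: +{c,d}
  S via S→a c: +{a}
  S via S→b: +{b}
  S: {a,b,c,d}  A: {c,d}  B: {a,d}
[2] — fixpoint
  S: {a,b,c,d}  A: {c,d}  B: {a,d}

FIRST(S) = ["a", "b", "c", "d"]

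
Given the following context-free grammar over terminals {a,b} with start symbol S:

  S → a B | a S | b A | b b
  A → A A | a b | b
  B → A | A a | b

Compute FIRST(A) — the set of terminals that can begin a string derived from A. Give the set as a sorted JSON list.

Compute FIRST by fixpoint:
[1]
  A via A→a b: +{a}
  A via A→b: +{b}
  B via B→A: +{a,b}
  S via S→a B: +{a}
  S via S→b A: +{b}
  FIRST(S)={a,b}  FIRST(A)={a,b}  FIRST(B)={a,b}
[2] (no change)
  FIRST(S)={a,b}  FIRST(A)={a,b}  FIRST(B)={a,b}

FIRST(A) = ["a", "b"]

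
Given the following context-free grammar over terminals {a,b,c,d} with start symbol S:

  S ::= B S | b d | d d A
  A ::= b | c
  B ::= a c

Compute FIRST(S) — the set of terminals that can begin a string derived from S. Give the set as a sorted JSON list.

Compute FIRST by fixpoint:
round 1:
  A via A→b: +{b}
  A via A→c: +{c}
  B via B→a c: +{a}
  S via S→B S: +{a}
  S via S→b d: +{b}
  S via S→d d A: +{d}
  S: {a,b,d}  A: {b,c}  B: {a}
round 2: — fixpoint
  S: {a,b,d}  A: {b,c}  B: {a}

FIRST(S) = ["a", "b", "d"]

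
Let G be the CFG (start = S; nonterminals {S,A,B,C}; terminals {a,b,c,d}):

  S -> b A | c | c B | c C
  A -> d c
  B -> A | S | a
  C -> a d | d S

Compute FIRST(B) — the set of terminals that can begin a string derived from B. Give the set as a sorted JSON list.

Compute FIRST by fixpoint:
pass 1:
  A via A→d c: +{d}
  B via B→A: +{d}
  B via B→a: +{a}
  C via C→a d: +{a}
  C via C→d S: +{d}
  S via S→b A: +{b}
  S via S→c: +{c}
  FIRST(S)={b,c}  FIRST(A)={d}  FIRST(B)={a,d}  FIRST(C)={a,d}
pass 2:
  B via B→S: +{b,c}
  FIRST(S)={b,c}  FIRST(A)={d}  FIRST(B)={a,b,c,d}  FIRST(C)={a,d}
pass 3: done
  FIRST(S)={b,c}  FIRST(A)={d}  FIRST(B)={a,b,c,d}  FIRST(C)={a,d}

FIRST(B) = ["a", "b", "c", "d"]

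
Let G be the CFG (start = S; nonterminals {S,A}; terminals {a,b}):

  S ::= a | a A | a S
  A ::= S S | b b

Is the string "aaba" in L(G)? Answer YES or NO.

Convert to CNF:
  S -> T1 A | T1 S | a
  A -> S S | T0 T0
  T0 -> b
  T1 -> a

CYK fill:
  [0..0]={S,T1}  "a"  orig:{S}
  [1..1]={S,T1}  "a"  orig:{S}
  [2..2]={T0}  "b"  orig:{}
  [3..3]={S,T1}  "a"  orig:{S}
  [0..1]={A,S}  "aa"
  [1..2]=∅  "ab"
  [2..3]=∅  "ba"
  [0..2]=∅  "aab"
  [1..3]=∅  "aba"
  [0..3]=∅  "aaba"

S ∉ T[0,3] ⇒ NO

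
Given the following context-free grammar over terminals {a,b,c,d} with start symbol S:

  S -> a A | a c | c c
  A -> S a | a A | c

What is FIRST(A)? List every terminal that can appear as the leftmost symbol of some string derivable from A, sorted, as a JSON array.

Compute FIRST by fixpoint:
pass 1:
  A via A→a A: +{a}
  A via A→c: +{c}
  S via S→a A: +{a}
  S via S→c c: +{c}
  FIRST[S]={a,c}  FIRST[A]={a,c}
pass 2: (no change)
  FIRST[S]={a,c}  FIRST[A]={a,c}

FIRST(A) = ["a", "c"]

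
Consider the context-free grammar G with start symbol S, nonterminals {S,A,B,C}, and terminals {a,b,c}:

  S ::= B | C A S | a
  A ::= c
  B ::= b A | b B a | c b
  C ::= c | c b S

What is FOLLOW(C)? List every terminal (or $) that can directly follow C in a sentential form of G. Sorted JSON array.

Compute FIRST by fixpoint:
iter 1:
  A via A→c: +{c}
  B via B→b A: +{b}
  B via B→c b: +{c}
  C via C→c: +{c}
  S via S→B: +{b,c}
  S via S→a: +{a}
  FIRST[S]={a,b,c}  FIRST[A]={c}  FIRST[B]={b,c}  FIRST[C]={c}
iter 2: (no change)
  FIRST[S]={a,b,c}  FIRST[A]={c}  FIRST[B]={b,c}  FIRST[C]={c}

FOLLOW sets:
FOLLOW(S) := {$}
iter 1:
  B→b B a: FOLLOW(B) ⊇ FIRST(a) = {a}; new: +{a}
  S→B: FOLLOW(B) ⊇ FOLLOW(S) ⊇ {$}; new: +{$}
  S→C A S: FOLLOW(C) ⊇ FIRST(A) = {c}; new: +{c}
  S→C A S: FOLLOW(A) ⊇ FIRST(S) = {a,b,c}; new: +{a,b,c}
  S: {$}  A: {a,b,c}  B: {$,a}  C: {c}
iter 2:
  B→b A: FOLLOW(A) ⊇ FOLLOW(B) ⊇ {$,a}; new: +{$}
  C→c b S: FOLLOW(S) ⊇ FOLLOW(C) ⊇ {c}; new: +{c}
  S→B: FOLLOW(B) ⊇ FOLLOW(S) ⊇ {$,c}; new: +{c}
  S: {$,c}  A: {$,a,b,c}  B: {$,a,c}  C: {c}
iter 3: done
  S: {$,c}  A: {$,a,b,c}  B: {$,a,c}  C: {c}

FOLLOW(C) = ["c"]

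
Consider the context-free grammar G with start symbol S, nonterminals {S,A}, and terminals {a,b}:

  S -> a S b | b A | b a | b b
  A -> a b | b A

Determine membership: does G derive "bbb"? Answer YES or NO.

Convert to CNF:
  S -> T0 X2 | T1 A | T1 T0 | T1 T1
  A -> T0 T1 | T1 A
  T0 -> a
  T1 -> b
  X2 -> S T1

Fill CYK table bottom-up:
  [0..0]={T1}  "b"  orig:{}
  [1..1]={T1}  "b"  orig:{}
  [2..2]={T1}  "b"  orig:{}
  [0..1]={S}  "bb"
  [1..2]={S}  "bb"
  [0..2]={X2}  "bbb"  orig:{}

S ∉ T[0,2] ⇒ NO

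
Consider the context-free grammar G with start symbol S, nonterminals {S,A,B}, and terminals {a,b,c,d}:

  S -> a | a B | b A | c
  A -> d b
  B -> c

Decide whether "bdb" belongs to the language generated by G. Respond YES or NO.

Convert to CNF:
  S -> T1 A | T2 B | a | c
  A -> T0 T1
  B -> c
  T0 -> d
  T1 -> b
  T2 -> a

Fill CYK table bottom-up:
  T[0,0] 'b' = {T1}  orig:{}
  T[1,1] 'd' = {T0}  orig:{}
  T[2,2] 'b' = {T1}  orig:{}
  T[0,1] 'bd' = ∅
  T[1,2] 'db' = {A}
  T[0,2] 'bdb' = {S}

S ∈ T[0,2] ⇒ YES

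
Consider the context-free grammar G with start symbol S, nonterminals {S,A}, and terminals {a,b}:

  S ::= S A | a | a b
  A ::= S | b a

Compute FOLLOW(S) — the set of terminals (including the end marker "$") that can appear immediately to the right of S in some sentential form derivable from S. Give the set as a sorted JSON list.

FIRST sets, iterate to fixpoint:
[1]
  A via A→b a: +{b}
  S via S→a: +{a}
  FIRST[S]={a}  FIRST[A]={b}
[2]
  A via A→S: +{a}
  FIRST[S]={a}  FIRST[A]={a,b}
[3] done
  FIRST[S]={a}  FIRST[A]={a,b}

FOLLOW sets:
seed FOLLOW(S) with $
pass 1:
  S→S A: FOLLOW(S) ⊇ FIRST(A) = {a,b}; new: +{a,b}
  S→S A: FOLLOW(A) ⊇ FOLLOW(S) ⊇ {$,a,b}; new: +{$,a,b}
  FOLLOW[S]={$,a,b}  FOLLOW[A]={$,a,b}
pass 2: (stable)
  FOLLOW[S]={$,a,b}  FOLLOW[A]={$,a,b}

FOLLOW(S) = ["$", "a", "b"]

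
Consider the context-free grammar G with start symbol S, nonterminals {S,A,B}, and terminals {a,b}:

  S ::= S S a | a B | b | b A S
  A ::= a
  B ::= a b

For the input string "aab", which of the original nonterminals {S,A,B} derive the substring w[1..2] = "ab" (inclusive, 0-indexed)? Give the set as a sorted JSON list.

Convert to CNF:
  S -> S X2 | T0 B | T1 X3 | b
  A -> a
  B -> T0 T1
  T0 -> a
  T1 -> b
  X2 -> S T0
  X3 -> A S

CYK fill, restricted to cells inside w[1..2]:
  [1..1]={A,T0}  "a"  orig:{A}
  [2..2]={S,T1}  "b"  orig:{S}
  [1..2]={B,X3}  "ab"  orig:{B}

Original NTs in T[1,2] deriving "ab": ["B"]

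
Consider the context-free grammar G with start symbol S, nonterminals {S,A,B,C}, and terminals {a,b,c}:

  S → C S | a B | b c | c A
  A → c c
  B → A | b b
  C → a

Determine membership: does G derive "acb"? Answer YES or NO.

Convert to CNF:
  S -> C S | T0 A | T1 T0 | T2 B
  A -> T0 T0
  B -> T0 T0 | T1 T1
  C -> a
  T0 -> c
  T1 -> b
  T2 -> a

CYK table (by increasing span):
  cell(0,0) a: {C,T2}  orig:{C}
  cell(1,1) c: {T0}  orig:{}
  cell(2,2) b: {T1}  orig:{}
  cell(0,1) ac: ∅
  cell(1,2) cb: ∅
  cell(0,2) acb: ∅

S ∉ T[0,2] ⇒ NO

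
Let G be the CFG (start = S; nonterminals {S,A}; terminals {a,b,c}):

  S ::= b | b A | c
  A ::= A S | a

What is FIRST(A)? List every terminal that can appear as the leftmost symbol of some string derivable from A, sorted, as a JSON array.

FIRST sets, iterate to fixpoint:
[1]
  A via A→a: +{a}
  S via S→b: +{b}
  S via S→c: +{c}
  FIRST[S]={b,c}  FIRST[A]={a}
[2] (no change)
  FIRST[S]={b,c}  FIRST[A]={a}

FIRST(A) = ["a"]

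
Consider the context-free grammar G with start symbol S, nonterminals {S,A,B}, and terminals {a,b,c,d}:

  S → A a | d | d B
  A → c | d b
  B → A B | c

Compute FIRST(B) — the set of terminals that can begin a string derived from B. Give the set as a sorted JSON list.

FIRST sets, iterate to fixpoint:
iter 1:
  A via A→c: +{c}
  A via A→d b: +{d}
  B via B→A B: +{c,d}
  S via S→A a: +{c,d}
  FIRST(S)={c,d}  FIRST(A)={c,d}  FIRST(B)={c,d}
iter 2: — fixpoint
  FIRST(S)={c,d}  FIRST(A)={c,d}  FIRST(B)={c,d}

FIRST(B) = ["c", "d"]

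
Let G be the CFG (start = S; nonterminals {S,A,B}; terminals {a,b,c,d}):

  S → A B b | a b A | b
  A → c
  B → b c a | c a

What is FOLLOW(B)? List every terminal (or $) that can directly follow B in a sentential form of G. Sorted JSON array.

FIRST sets, iterate to fixpoint:
[1]
  A via A→c: +{c}
  B via B→b c a: +{b}
  B via B→c a: +{c}
  S via S→A B b: +{c}
  S via S→a b A: +{a}
  S via S→b: +{b}
  S: {a,b,c}  A: {c}  B: {b,c}
[2] — fixpoint
  S: {a,b,c}  A: {c}  B: {b,c}

FOLLOW sets:
seed FOLLOW(S) with $
round 1:
  S→A B b: FOLLOW(A) ⊇ FIRST(B) = {b,c}; new: +{b,c}
  S→A B b: FOLLOW(B) ⊇ FIRST(b) = {b}; new: +{b}
  S→a b A: FOLLOW(A) ⊇ FOLLOW(S) ⊇ {$}; new: +{$}
  S: {$}  A: {$,b,c}  B: {b}
round 2: — fixpoint
  S: {$}  A: {$,b,c}  B: {b}

FOLLOW(B) = ["b"]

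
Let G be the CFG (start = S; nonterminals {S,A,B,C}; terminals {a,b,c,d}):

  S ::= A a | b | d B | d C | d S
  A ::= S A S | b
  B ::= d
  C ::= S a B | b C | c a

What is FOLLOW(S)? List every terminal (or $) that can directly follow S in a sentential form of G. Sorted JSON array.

Compute FIRST by fixpoint:
round 1:
  A via A→b: +{b}
  B via B→d: +{d}
  C via C→b C: +{b}
  C via C→c a: +{c}
  S via S→A a: +{b}
  S via S→d B: +{d}
  FIRST(S)={b,d}  FIRST(A)={b}  FIRST(B)={d}  FIRST(C)={b,c}
round 2:
  A via A→S A S: +{d}
  C via C→S a B: +{d}
  FIRST(S)={b,d}  FIRST(A)={b,d}  FIRST(B)={d}  FIRST(C)={b,c,d}
round 3: done
  FIRST(S)={b,d}  FIRST(A)={b,d}  FIRST(B)={d}  FIRST(C)={b,c,d}

Compute FOLLOW by fixpoint:
initialize: $ ∈ FOLLOW(S)
pass 1:
  A→S A S: FOLLOW(S) ⊇ FIRST(A) = {b,d}; new: +{b,d}
  A→S A S: FOLLOW(A) ⊇ FIRST(S) = {b,d}; new: +{b,d}
  C→S a B: FOLLOW(S) ⊇ FIRST(a) = {a}; new: +{a}
  S→A a: FOLLOW(A) ⊇ FIRST(a) = {a}; new: +{a}
  S→d B: FOLLOW(B) ⊇ FOLLOW(S) ⊇ {$,a,b,d}; new: +{$,a,b,d}
  S→d C: FOLLOW(C) ⊇ FOLLOW(S) ⊇ {$,a,b,d}; new: +{$,a,b,d}
  FOLLOW[S]={$,a,b,d}  FOLLOW[A]={a,b,d}  FOLLOW[B]={$,a,b,d}  FOLLOW[C]={$,a,b,d}
pass 2: (no change)
  FOLLOW[S]={$,a,b,d}  FOLLOW[A]={a,b,d}  FOLLOW[B]={$,a,b,d}  FOLLOW[C]={$,a,b,d}

FOLLOW(S) = ["$", "a", "b", "d"]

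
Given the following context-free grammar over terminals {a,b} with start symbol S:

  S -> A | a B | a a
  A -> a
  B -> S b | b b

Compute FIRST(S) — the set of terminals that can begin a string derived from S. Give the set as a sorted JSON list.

FIRST iteration:
round 1:
  A via A→a: +{a}
  B via B→b b: +{b}
  S via S→A: +{a}
  FIRST[S]={a}  FIRST[A]={a}  FIRST[B]={b}
round 2:
  B via B→S b: +{a}
  FIRST[S]={a}  FIRST[A]={a}  FIRST[B]={a,b}
round 3: (stable)
  FIRST[S]={a}  FIRST[A]={a}  FIRST[B]={a,b}

FIRST(S) = ["a"]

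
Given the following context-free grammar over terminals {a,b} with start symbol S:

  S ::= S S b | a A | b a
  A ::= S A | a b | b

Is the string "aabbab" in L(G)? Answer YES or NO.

Convert to CNF:
  S -> S X2 | T0 A | T1 T0
  A -> S A | T0 T1 | b
  T0 -> a
  T1 -> b
  X2 -> S T1

CYK table (by increasing span):
  T[0,0] 'a' = {T0}  orig:{}
  T[1,1] 'a' = {T0}  orig:{}
  T[2,2] 'b' = {A,T1}  orig:{A}
  T[3,3] 'b' = {A,T1}  orig:{A}
  T[4,4] 'a' = {T0}  orig:{}
  T[5,5] 'b' = {A,T1}  orig:{A}
  T[0,1] 'aa' = ∅
  T[1,2] 'ab' = {A,S}
  T[2,3] 'bb' = ∅
  T[3,4] 'ba' = {S}
  T[4,5] 'ab' = {A,S}
  T[0,2] 'aab' = {S}
  T[1,3] 'abb' = {A,X2}  orig:{A}
  T[2,4] 'bba' = ∅
  T[3,5] 'bab' = {A,X2}  orig:{A}
  T[0,3] 'aabb' = {A,S,X2}  orig:{A,S}
  T[1,4] 'abba' = ∅
  T[2,5] 'bbab' = ∅
  T[0,4] 'aabba' = ∅
  T[1,5] 'abbab' = {A,S}
  T[0,5] 'aabbab' = {A,S}

S ∈ T[0,5] ⇒ YES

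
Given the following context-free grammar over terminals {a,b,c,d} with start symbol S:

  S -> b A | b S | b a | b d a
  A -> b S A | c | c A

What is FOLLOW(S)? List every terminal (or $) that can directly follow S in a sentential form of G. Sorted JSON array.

Compute FIRST by fixpoint:
iter 1:
  A via A→b S A: +{b}
  A via A→c: +{c}
  S via S→b A: +{b}
  FIRST[S]={b}  FIRST[A]={b,c}
iter 2: (no change)
  FIRST[S]={b}  FIRST[A]={b,c}

FOLLOW iteration:
FOLLOW(S) := {$}
[1]
  A→b S A: FOLLOW(S) ⊇ FIRST(A) = {b,c}; new: +{b,c}
  S→b A: FOLLOW(A) ⊇ FOLLOW(S) ⊇ {$,b,c}; new: +{$,b,c}
  FOLLOW[S]={$,b,c}  FOLLOW[A]={$,b,c}
[2] done
  FOLLOW[S]={$,b,c}  FOLLOW[A]={$,b,c}

FOLLOW(S) = ["$", "b", "c"]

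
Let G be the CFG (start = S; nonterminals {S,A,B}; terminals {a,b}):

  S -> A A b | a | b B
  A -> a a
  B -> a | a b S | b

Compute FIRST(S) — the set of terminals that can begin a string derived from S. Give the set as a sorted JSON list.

FIRST sets, iterate to fixpoint:
pass 1:
  A via A→a a: +{a}
  B via B→a: +{a}
  B via B→b: +{b}
  S via S→A A b: +{a}
  S via S→b B: +{b}
  FIRST(S)={a,b}  FIRST(A)={a}  FIRST(B)={a,b}
pass 2: (stable)
  FIRST(S)={a,b}  FIRST(A)={a}  FIRST(B)={a,b}

FIRST(S) = ["a", "b"]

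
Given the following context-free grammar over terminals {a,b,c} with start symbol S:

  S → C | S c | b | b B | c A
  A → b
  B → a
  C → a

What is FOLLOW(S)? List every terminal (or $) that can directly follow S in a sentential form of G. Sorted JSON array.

Compute FIRST by fixpoint:
iter 1:
  A via A→b: +{b}
  B via B→a: +{a}
  C via C→a: +{a}
  S via S→C: +{a}
  S via S→b: +{b}
  S via S→c A: +{c}
  S: {a,b,c}  A: {b}  B: {a}  C: {a}
iter 2: done
  S: {a,b,c}  A: {b}  B: {a}  C: {a}

Compute FOLLOW by fixpoint:
FOLLOW(S) := {$}
[1]
  S→C: FOLLOW(C) ⊇ FOLLOW(S) ⊇ {$}; new: +{$}
  S→S c: FOLLOW(S) ⊇ FIRST(c) = {c}; new: +{c}
  S→b B: FOLLOW(B) ⊇ FOLLOW(S) ⊇ {$,c}; new: +{$,c}
  S→c A: FOLLOW(A) ⊇ FOLLOW(S) ⊇ {$,c}; new: +{$,c}
  FOLLOW(S)={$,c}  FOLLOW(A)={$,c}  FOLLOW(B)={$,c}  FOLLOW(C)={$}
[2]
  S→C: FOLLOW(C) ⊇ FOLLOW(S) ⊇ {$,c}; new: +{c}
  FOLLOW(S)={$,c}  FOLLOW(A)={$,c}  FOLLOW(B)={$,c}  FOLLOW(C)={$,c}
[3] (stable)
  FOLLOW(S)={$,c}  FOLLOW(A)={$,c}  FOLLOW(B)={$,c}  FOLLOW(C)={$,c}

FOLLOW(S) = ["$", "c"]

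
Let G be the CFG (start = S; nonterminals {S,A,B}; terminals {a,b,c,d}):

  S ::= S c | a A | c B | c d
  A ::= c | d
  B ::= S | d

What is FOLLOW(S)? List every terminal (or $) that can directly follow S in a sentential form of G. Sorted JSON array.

FIRST sets, iterate to fixpoint:
[1]
  A via A→c: +{c}
  A via A→d: +{d}
  B via B→d: +{d}
  S via S→a A: +{a}
  S via S→c B: +{c}
  FIRST[S]={a,c}  FIRST[A]={c,d}  FIRST[B]={d}
[2]
  B via B→S: +{a,c}
  FIRST[S]={a,c}  FIRST[A]={c,d}  FIRST[B]={a,c,d}
[3] (stable)
  FIRST[S]={a,c}  FIRST[A]={c,d}  FIRST[B]={a,c,d}

FOLLOW iteration:
initialize: $ ∈ FOLLOW(S)
pass 1:
  S→S c: FOLLOW(S) ⊇ FIRST(c) = {c}; new: +{c}
  S→a A: FOLLOW(A) ⊇ FOLLOW(S) ⊇ {$,c}; new: +{$,c}
  S→c B: FOLLOW(B) ⊇ FOLLOW(S) ⊇ {$,c}; new: +{$,c}
  FOLLOW(S)={$,c}  FOLLOW(A)={$,c}  FOLLOW(B)={$,c}
pass 2: (stable)
  FOLLOW(S)={$,c}  FOLLOW(A)={$,c}  FOLLOW(B)={$,c}

FOLLOW(S) = ["$", "c"]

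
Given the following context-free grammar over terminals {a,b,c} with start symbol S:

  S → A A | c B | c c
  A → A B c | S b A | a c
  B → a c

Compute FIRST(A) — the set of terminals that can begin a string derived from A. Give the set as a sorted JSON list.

FIRST iteration:
round 1:
  A via A→a c: +{a}
  B via B→a c: +{a}
  S via S→A A: +{a}
  S via S→c B: +{c}
  FIRST[S]={a,c}  FIRST[A]={a}  FIRST[B]={a}
round 2:
  A via A→S b A: +{c}
  FIRST[S]={a,c}  FIRST[A]={a,c}  FIRST[B]={a}
round 3: (stable)
  FIRST[S]={a,c}  FIRST[A]={a,c}  FIRST[B]={a}

FIRST(A) = ["a", "c"]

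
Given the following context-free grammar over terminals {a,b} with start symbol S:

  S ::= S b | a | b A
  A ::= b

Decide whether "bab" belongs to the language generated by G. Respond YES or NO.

Convert to CNF:
  S -> S T0 | T0 A | a
  A -> b
  T0 -> b

CYK fill:
  T[0,0] 'b' = {A,T0}  orig:{A}
  T[1,1] 'a' = {S}
  T[2,2] 'b' = {A,T0}  orig:{A}
  T[0,1] 'ba' = ∅
  T[1,2] 'ab' = {S}
  T[0,2] 'bab' = ∅

S ∉ T[0,2] ⇒ NO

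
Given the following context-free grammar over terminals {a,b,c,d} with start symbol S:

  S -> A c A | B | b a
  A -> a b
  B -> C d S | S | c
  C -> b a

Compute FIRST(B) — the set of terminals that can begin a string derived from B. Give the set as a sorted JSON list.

Compute FIRST by fixpoint:
[1]
  A via A→a b: +{a}
  B via B→c: +{c}
  C via C→b a: +{b}
  S via S→A c A: +{a}
  S via S→B: +{c}
  S via S→b a: +{b}
  FIRST(S)={a,b,c}  FIRST(A)={a}  FIRST(B)={c}  FIRST(C)={b}
[2]
  B via B→C d S: +{b}
  B via B→S: +{a}
  FIRST(S)={a,b,c}  FIRST(A)={a}  FIRST(B)={a,b,c}  FIRST(C)={b}
[3] done
  FIRST(S)={a,b,c}  FIRST(A)={a}  FIRST(B)={a,b,c}  FIRST(C)={b}

FIRST(B) = ["a", "b", "c"]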